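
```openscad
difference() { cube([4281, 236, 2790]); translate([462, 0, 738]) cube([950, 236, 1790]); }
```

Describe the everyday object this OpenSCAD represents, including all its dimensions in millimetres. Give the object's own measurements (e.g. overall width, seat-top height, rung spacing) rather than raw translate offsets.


A wall 4281 mm long (x), 236 mm thick (y), 2790 mm tall, with a rectangular window opening cut through it. The opening is 950 mm wide and 1790 mm tall; its sill is at z = 738 mm and its near (−x) edge is 462 mm from the wall's −x end. The opening passes through the full wall thickness.


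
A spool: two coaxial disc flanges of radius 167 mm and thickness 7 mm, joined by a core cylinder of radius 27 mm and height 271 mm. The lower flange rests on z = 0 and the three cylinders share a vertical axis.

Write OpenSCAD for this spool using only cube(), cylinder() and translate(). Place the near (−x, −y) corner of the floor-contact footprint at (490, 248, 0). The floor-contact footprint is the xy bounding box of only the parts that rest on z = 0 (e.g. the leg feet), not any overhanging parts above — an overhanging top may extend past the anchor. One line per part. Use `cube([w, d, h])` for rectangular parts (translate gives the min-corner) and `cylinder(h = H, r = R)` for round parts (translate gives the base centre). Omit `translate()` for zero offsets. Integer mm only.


translate([657, 415, 0]) cylinder(h = 7, r = 167);
translate([657, 415, 7]) cylinder(h = 271, r = 27);
translate([657, 415, 278]) cylinder(h = 7, r = 167);


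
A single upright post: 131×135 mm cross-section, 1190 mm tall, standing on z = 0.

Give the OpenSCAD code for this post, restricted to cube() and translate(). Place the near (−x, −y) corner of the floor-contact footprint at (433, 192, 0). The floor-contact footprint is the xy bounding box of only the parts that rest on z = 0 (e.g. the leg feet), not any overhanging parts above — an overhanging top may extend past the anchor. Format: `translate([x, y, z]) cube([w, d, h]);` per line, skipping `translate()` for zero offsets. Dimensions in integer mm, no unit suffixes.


translate([433, 192, 0]) cube([131, 135, 1190]);


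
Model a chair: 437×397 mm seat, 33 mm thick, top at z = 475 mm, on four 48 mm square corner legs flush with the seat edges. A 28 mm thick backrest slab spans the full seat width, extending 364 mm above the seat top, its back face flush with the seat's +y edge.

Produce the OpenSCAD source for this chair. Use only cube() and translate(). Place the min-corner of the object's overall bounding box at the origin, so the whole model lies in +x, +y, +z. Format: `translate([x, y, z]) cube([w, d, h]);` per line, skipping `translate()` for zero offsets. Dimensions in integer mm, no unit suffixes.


translate([0, 0, 442]) cube([437, 397, 33]);
cube([48, 48, 442]);
translate([389, 0, 0]) cube([48, 48, 442]);
translate([0, 349, 0]) cube([48, 48, 442]);
translate([389, 349, 0]) cube([48, 48, 442]);
translate([0, 369, 475]) cube([437, 28, 364]);


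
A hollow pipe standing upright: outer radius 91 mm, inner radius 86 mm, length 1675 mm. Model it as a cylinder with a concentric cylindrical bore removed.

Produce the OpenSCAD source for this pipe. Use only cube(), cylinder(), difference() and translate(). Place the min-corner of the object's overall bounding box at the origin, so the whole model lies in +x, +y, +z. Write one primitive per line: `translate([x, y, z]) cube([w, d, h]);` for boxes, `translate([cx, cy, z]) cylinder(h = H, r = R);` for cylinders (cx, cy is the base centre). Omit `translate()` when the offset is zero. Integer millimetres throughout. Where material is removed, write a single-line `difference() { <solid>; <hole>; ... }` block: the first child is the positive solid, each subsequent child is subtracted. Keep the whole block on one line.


difference() { translate([91, 91, 0]) cylinder(h = 1675, r = 91); translate([91, 91, 0]) cylinder(h = 1675, r = 86); }


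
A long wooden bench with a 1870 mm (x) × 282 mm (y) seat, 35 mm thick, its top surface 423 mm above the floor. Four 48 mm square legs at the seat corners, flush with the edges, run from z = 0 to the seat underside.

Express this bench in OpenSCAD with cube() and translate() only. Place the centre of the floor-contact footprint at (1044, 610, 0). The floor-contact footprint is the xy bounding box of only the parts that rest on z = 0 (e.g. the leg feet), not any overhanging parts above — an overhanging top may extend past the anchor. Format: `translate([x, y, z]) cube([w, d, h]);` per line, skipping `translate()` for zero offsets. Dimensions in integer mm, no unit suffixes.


// leg_h = 423 − 35 = 388
translate([109, 469, 388]) cube([1870, 282, 35]);
translate([109, 469, 0]) cube([48, 48, 388]);
translate([109, 703, 0]) cube([48, 48, 388]);
translate([1931, 469, 0]) cube([48, 48, 388]);
translate([1931, 703, 0]) cube([48, 48, 388]);


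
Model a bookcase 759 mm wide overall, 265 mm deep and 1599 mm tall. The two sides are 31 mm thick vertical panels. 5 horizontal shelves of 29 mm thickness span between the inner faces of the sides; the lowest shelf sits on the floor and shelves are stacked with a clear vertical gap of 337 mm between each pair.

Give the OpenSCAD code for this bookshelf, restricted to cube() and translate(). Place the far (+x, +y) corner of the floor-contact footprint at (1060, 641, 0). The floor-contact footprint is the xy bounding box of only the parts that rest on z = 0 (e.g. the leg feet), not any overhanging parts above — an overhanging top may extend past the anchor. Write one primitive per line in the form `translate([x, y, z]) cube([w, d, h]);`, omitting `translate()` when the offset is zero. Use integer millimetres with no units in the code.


translate([301, 376, 0]) cube([31, 265, 1599]);
translate([1029, 376, 0]) cube([31, 265, 1599]);
translate([332, 376, 0]) cube([697, 265, 29]);
translate([332, 376, 366]) cube([697, 265, 29]);
translate([332, 376, 732]) cube([697, 265, 29]);
translate([332, 376, 1098]) cube([697, 265, 29]);
translate([332, 376, 1464]) cube([697, 265, 29]);


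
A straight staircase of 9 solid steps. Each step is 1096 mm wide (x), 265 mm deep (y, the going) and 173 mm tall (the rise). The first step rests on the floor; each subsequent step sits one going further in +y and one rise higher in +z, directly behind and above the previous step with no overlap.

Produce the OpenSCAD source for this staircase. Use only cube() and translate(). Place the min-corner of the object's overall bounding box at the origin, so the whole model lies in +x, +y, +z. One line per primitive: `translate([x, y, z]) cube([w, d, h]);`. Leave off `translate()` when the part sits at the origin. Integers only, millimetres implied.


cube([1096, 265, 173]);
translate([0, 265, 173]) cube([1096, 265, 173]);
translate([0, 530, 346]) cube([1096, 265, 173]);
translate([0, 795, 519]) cube([1096, 265, 173]);
translate([0, 1060, 692]) cube([1096, 265, 173]);
translate([0, 1325, 865]) cube([1096, 265, 173]);
translate([0, 1590, 1038]) cube([1096, 265, 173]);
translate([0, 1855, 1211]) cube([1096, 265, 173]);
translate([0, 2120, 1384]) cube([1096, 265, 173]);


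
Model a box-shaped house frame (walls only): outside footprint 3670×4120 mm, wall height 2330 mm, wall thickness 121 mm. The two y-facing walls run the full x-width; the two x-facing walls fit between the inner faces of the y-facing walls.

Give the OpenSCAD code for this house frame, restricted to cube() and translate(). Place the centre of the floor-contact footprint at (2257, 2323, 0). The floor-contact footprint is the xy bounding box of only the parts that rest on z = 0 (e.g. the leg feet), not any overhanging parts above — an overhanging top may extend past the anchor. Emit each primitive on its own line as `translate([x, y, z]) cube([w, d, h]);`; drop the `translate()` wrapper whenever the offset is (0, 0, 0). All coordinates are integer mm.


translate([422, 263, 0]) cube([3670, 121, 2330]);
translate([422, 4262, 0]) cube([3670, 121, 2330]);
translate([422, 384, 0]) cube([121, 3878, 2330]);
translate([3971, 384, 0]) cube([121, 3878, 2330]);


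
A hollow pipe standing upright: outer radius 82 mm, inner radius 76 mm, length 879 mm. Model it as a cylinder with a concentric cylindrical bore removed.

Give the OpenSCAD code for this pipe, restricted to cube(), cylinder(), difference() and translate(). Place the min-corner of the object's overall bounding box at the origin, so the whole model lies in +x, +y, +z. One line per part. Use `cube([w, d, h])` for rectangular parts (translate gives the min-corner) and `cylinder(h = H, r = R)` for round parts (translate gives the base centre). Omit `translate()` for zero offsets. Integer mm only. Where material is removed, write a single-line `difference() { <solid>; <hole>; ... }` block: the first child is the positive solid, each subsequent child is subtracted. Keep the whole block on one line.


difference() { translate([82, 82, 0]) cylinder(h = 879, r = 82); translate([82, 82, 0]) cylinder(h = 879, r = 76); }


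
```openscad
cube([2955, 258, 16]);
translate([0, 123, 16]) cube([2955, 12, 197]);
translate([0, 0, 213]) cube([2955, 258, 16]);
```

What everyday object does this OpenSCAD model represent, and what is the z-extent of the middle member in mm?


An I-beam. The web height is 197 mm.

Two wide flanges with a thin centred web — an I-beam. Overall 229 mm minus two 16 mm flanges gives a web of 229 − 2·16 = 197 mm.


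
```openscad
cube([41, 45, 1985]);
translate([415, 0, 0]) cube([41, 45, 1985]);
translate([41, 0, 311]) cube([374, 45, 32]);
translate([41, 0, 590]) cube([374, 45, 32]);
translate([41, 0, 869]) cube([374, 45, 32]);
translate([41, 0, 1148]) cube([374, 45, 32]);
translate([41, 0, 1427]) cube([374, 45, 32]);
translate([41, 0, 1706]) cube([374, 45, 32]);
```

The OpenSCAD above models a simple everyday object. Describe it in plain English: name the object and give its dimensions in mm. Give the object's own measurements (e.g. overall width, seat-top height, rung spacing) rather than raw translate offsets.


A straight ladder. Two 41×45 mm vertical rails, 1985 mm tall, stand 456 mm apart (outside-to-outside) with their front faces coplanar on the −y side. 6 rungs, each 45 mm deep and 32 mm tall, span between the inner faces of the rails, front faces flush with the rails. The lowest rung's underside is at z = 311 mm and rungs are spaced 279 mm apart (underside to underside).


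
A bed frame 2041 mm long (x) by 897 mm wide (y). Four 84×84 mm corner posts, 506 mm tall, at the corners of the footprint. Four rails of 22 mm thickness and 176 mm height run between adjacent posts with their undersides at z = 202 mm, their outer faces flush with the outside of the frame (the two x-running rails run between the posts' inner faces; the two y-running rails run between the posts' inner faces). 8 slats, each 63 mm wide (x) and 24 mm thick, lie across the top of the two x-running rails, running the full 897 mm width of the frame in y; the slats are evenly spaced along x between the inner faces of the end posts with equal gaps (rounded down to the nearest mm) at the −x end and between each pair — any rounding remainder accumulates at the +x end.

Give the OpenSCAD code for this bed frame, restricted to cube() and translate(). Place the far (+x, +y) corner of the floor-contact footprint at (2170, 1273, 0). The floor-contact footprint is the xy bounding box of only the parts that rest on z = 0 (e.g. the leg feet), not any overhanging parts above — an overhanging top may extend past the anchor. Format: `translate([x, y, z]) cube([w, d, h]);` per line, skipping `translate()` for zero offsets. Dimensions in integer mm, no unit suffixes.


translate([129, 376, 0]) cube([84, 84, 506]);
translate([129, 1189, 0]) cube([84, 84, 506]);
translate([2086, 376, 0]) cube([84, 84, 506]);
translate([2086, 1189, 0]) cube([84, 84, 506]);
translate([213, 376, 202]) cube([1873, 22, 176]);
translate([213, 1251, 202]) cube([1873, 22, 176]);
translate([129, 460, 202]) cube([22, 729, 176]);
translate([2148, 460, 202]) cube([22, 729, 176]);
translate([365, 376, 378]) cube([63, 897, 24]);
translate([580, 376, 378]) cube([63, 897, 24]);
translate([795, 376, 378]) cube([63, 897, 24]);
translate([1010, 376, 378]) cube([63, 897, 24]);
translate([1225, 376, 378]) cube([63, 897, 24]);
translate([1440, 376, 378]) cube([63, 897, 24]);
translate([1655, 376, 378]) cube([63, 897, 24]);
translate([1870, 376, 378]) cube([63, 897, 24]);


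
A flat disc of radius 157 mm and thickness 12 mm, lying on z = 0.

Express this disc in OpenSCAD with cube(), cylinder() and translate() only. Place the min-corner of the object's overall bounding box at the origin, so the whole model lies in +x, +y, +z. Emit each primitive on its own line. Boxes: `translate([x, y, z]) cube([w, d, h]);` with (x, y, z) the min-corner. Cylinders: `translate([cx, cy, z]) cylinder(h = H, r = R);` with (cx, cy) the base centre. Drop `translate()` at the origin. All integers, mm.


translate([157, 157, 0]) cylinder(h = 12, r = 157);


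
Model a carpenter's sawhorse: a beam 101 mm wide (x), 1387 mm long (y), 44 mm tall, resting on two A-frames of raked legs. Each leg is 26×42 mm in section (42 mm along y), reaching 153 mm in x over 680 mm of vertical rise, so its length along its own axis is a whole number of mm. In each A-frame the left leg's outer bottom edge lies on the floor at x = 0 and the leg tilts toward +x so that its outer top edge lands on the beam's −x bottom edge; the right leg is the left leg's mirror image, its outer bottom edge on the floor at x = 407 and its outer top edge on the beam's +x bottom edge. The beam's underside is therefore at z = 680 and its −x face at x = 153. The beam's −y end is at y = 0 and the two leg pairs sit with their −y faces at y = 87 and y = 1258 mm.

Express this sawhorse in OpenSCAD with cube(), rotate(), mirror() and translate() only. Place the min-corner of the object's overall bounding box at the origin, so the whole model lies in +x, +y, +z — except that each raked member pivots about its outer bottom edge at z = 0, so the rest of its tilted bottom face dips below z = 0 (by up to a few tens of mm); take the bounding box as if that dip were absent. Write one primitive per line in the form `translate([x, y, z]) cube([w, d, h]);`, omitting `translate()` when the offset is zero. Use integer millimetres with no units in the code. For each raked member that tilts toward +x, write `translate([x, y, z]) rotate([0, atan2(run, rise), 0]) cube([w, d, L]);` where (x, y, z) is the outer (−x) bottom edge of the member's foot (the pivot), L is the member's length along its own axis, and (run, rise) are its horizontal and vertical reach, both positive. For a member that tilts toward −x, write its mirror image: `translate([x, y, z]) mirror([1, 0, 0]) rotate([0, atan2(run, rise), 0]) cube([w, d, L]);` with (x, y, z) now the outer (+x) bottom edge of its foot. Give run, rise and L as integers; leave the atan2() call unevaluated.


translate([153, 0, 680]) cube([101, 1387, 44]);
translate([0, 87, 0]) rotate([0, atan2(153, 680), 0]) cube([26, 42, 697]);
translate([407, 87, 0]) mirror([1, 0, 0]) rotate([0, atan2(153, 680), 0]) cube([26, 42, 697]);
translate([0, 1258, 0]) rotate([0, atan2(153, 680), 0]) cube([26, 42, 697]);
translate([407, 1258, 0]) mirror([1, 0, 0]) rotate([0, atan2(153, 680), 0]) cube([26, 42, 697]);


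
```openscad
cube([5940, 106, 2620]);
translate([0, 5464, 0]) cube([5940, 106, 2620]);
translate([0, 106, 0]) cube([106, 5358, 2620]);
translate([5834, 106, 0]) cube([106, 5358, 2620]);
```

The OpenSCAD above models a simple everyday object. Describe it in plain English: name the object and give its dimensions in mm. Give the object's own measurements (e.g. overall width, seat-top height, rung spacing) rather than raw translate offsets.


The wall frame of a small rectangular building: four walls, each 2620 mm tall and 106 mm thick, enclosing a footprint 5940 mm (x) by 5570 mm (y) outside-to-outside, with no floor or roof. The front and back walls (the −y and +y sides) span the full width; the two side walls fit between them.


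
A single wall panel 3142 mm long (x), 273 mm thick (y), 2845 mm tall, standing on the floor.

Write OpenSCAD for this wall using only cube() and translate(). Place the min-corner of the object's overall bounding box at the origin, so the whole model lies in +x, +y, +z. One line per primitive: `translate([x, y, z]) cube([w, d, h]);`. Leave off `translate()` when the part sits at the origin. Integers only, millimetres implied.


cube([3142, 273, 2845]);


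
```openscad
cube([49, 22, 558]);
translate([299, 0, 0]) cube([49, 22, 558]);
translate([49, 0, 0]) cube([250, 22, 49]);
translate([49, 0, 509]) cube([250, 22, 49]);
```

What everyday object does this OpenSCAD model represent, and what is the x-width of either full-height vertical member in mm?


A picture frame. The border width is 49 mm.

Four thin pieces enclosing a rectangular opening — a picture frame. The two full-height stiles are 558 mm tall; the top rail sits at z = 509 and is 49 mm tall, so the border above the opening is 558 − 509 = 49 mm, matching the stile x-width.


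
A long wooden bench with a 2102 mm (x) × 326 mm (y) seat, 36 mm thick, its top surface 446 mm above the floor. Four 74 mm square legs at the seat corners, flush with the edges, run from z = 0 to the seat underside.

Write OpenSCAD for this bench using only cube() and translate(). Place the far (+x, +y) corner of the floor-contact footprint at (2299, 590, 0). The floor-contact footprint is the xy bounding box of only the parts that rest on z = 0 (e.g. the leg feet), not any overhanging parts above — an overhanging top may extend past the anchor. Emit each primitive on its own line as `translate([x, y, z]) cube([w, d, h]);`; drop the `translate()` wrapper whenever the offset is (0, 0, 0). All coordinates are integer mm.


translate([197, 264, 410]) cube([2102, 326, 36]);
translate([197, 264, 0]) cube([74, 74, 410]);
translate([197, 516, 0]) cube([74, 74, 410]);
translate([2225, 264, 0]) cube([74, 74, 410]);
translate([2225, 516, 0]) cube([74, 74, 410]);


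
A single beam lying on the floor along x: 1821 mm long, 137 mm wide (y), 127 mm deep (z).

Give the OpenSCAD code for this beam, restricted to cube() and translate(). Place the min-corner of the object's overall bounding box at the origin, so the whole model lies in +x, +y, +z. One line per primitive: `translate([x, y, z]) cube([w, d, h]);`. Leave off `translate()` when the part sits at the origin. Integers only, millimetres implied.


cube([1821, 137, 127]);


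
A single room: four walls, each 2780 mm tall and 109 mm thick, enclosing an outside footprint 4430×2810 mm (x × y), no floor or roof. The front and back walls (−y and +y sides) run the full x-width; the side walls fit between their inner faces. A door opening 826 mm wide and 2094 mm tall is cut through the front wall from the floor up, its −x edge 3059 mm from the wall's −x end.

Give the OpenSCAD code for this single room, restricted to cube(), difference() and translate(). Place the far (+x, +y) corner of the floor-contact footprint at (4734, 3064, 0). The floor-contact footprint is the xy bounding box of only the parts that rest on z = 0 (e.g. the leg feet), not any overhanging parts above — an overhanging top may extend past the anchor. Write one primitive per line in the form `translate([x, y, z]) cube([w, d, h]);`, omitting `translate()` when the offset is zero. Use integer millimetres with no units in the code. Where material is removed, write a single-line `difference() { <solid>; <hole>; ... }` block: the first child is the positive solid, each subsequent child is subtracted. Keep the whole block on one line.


difference() { translate([304, 254, 0]) cube([4430, 109, 2780]); translate([3363, 254, 0]) cube([826, 109, 2094]); }
translate([304, 2955, 0]) cube([4430, 109, 2780]);
translate([304, 363, 0]) cube([109, 2592, 2780]);
translate([4625, 363, 0]) cube([109, 2592, 2780]);


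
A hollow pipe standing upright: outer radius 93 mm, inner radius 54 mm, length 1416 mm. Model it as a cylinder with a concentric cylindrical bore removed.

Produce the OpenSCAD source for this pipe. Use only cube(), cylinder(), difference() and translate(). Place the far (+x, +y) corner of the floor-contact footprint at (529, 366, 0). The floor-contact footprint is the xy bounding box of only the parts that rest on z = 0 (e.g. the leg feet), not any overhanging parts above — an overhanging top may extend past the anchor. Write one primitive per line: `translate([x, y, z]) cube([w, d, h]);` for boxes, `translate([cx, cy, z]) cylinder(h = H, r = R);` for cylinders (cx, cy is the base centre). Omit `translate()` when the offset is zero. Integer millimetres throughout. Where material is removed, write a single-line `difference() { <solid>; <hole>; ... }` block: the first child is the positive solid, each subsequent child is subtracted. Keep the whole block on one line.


difference() { translate([436, 273, 0]) cylinder(h = 1416, r = 93); translate([436, 273, 0]) cylinder(h = 1416, r = 54); }


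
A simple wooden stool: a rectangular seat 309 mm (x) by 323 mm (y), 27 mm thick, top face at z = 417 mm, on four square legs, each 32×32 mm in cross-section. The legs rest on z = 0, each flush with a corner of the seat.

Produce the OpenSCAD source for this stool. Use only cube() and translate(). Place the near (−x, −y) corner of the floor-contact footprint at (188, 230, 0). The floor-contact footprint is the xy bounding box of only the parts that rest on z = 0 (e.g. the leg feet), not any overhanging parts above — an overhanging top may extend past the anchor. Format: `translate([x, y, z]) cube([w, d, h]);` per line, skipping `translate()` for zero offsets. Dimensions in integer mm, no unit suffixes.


translate([188, 230, 390]) cube([309, 323, 27]);
translate([188, 230, 0]) cube([32, 32, 390]);
translate([465, 230, 0]) cube([32, 32, 390]);
translate([188, 521, 0]) cube([32, 32, 390]);
translate([465, 521, 0]) cube([32, 32, 390]);


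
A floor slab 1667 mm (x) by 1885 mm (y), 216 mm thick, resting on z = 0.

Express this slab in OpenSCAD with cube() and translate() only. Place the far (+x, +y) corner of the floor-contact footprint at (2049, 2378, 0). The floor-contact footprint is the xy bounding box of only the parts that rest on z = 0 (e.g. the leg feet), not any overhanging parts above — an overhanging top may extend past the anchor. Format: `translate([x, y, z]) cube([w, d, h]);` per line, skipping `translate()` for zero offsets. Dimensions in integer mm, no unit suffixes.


translate([382, 493, 0]) cube([1667, 1885, 216]);


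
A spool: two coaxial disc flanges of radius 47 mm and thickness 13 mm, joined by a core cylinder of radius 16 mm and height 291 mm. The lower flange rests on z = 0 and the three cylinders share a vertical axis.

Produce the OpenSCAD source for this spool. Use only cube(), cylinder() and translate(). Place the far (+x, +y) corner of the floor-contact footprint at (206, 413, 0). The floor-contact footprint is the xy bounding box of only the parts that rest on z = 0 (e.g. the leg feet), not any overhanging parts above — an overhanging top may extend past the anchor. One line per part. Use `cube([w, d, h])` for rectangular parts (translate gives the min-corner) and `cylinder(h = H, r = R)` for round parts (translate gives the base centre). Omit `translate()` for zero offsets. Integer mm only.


translate([159, 366, 0]) cylinder(h = 13, r = 47);
translate([159, 366, 13]) cylinder(h = 291, r = 16);
translate([159, 366, 304]) cylinder(h = 13, r = 47);


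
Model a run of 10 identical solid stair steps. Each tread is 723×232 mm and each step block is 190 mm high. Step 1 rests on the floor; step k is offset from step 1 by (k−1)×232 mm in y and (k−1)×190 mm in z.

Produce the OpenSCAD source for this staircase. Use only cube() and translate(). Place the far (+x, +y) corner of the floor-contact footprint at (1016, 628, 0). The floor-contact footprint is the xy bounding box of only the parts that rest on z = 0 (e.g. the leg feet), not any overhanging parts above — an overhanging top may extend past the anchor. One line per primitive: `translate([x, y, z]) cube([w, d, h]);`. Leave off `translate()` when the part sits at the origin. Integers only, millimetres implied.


translate([293, 396, 0]) cube([723, 232, 190]);
translate([293, 628, 190]) cube([723, 232, 190]);
translate([293, 860, 380]) cube([723, 232, 190]);
translate([293, 1092, 570]) cube([723, 232, 190]);
translate([293, 1324, 760]) cube([723, 232, 190]);
translate([293, 1556, 950]) cube([723, 232, 190]);
translate([293, 1788, 1140]) cube([723, 232, 190]);
translate([293, 2020, 1330]) cube([723, 232, 190]);
translate([293, 2252, 1520]) cube([723, 232, 190]);
translate([293, 2484, 1710]) cube([723, 232, 190]);


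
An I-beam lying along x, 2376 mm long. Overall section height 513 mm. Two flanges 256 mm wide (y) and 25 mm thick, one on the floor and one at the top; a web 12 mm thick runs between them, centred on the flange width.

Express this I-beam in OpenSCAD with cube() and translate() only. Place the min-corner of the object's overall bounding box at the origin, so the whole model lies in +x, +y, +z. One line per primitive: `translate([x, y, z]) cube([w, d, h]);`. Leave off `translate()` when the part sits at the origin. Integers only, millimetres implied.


cube([2376, 256, 25]);
translate([0, 122, 25]) cube([2376, 12, 463]);
translate([0, 0, 488]) cube([2376, 256, 25]);


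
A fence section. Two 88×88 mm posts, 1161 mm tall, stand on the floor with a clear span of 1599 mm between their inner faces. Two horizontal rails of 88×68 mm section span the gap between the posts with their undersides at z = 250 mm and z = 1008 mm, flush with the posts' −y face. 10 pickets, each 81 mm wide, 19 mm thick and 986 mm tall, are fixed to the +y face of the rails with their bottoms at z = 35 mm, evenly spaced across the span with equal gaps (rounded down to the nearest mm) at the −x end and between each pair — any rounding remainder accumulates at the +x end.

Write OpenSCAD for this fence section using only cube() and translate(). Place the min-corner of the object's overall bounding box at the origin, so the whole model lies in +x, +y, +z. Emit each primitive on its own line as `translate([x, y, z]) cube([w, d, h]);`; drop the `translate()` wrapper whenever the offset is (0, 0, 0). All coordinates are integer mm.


cube([88, 88, 1161]);
translate([1687, 0, 0]) cube([88, 88, 1161]);
translate([88, 0, 250]) cube([1599, 88, 68]);
translate([88, 0, 1008]) cube([1599, 88, 68]);
translate([159, 88, 35]) cube([81, 19, 986]);
translate([311, 88, 35]) cube([81, 19, 986]);
translate([463, 88, 35]) cube([81, 19, 986]);
translate([615, 88, 35]) cube([81, 19, 986]);
translate([767, 88, 35]) cube([81, 19, 986]);
translate([919, 88, 35]) cube([81, 19, 986]);
translate([1071, 88, 35]) cube([81, 19, 986]);
translate([1223, 88, 35]) cube([81, 19, 986]);
translate([1375, 88, 35]) cube([81, 19, 986]);
translate([1527, 88, 35]) cube([81, 19, 986]);


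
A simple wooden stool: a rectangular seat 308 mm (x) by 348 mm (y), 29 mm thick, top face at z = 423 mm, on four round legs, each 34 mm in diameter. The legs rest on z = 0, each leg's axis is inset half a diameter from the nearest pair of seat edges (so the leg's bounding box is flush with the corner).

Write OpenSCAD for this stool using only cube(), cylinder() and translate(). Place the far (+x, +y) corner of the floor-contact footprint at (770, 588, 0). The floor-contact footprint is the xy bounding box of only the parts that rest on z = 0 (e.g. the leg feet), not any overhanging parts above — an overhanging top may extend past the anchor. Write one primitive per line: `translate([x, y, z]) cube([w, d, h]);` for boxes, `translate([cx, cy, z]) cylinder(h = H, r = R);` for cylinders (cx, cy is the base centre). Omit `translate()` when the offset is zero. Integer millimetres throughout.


translate([462, 240, 394]) cube([308, 348, 29]);
translate([479, 257, 0]) cylinder(h = 394, r = 17);
translate([753, 257, 0]) cylinder(h = 394, r = 17);
translate([479, 571, 0]) cylinder(h = 394, r = 17);
translate([753, 571, 0]) cylinder(h = 394, r = 17);


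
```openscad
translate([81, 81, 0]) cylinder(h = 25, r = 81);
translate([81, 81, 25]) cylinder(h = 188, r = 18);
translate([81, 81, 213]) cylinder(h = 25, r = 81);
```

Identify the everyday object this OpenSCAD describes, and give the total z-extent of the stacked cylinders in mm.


A spool. The overall height is 238 mm.

Three coaxial cylinders, large–small–large — a spool. Two 25 mm flanges and a 188 mm core give 25 + 188 + 25 = 238 mm.


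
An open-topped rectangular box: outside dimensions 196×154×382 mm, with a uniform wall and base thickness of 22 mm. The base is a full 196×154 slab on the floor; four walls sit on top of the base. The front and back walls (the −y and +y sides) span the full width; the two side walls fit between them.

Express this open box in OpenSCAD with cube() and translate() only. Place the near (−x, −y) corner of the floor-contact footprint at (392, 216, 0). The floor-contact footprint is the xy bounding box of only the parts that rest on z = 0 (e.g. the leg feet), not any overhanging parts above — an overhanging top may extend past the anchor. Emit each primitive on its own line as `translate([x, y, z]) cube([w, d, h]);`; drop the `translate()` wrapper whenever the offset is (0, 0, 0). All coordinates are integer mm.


translate([392, 216, 0]) cube([196, 154, 22]);
translate([392, 216, 22]) cube([196, 22, 360]);
translate([392, 348, 22]) cube([196, 22, 360]);
translate([392, 238, 22]) cube([22, 110, 360]);
translate([566, 238, 22]) cube([22, 110, 360]);


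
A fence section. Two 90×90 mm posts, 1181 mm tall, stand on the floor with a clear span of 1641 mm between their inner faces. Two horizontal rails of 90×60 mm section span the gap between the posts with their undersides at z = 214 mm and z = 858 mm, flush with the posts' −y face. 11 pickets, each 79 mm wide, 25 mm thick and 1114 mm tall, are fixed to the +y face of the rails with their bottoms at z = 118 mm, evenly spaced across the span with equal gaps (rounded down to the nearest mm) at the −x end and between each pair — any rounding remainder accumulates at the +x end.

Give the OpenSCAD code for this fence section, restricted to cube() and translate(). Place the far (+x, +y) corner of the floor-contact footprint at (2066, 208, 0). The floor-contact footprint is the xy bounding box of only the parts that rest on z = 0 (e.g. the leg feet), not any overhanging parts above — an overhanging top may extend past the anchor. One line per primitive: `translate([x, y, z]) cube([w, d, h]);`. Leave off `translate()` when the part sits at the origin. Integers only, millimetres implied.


translate([245, 118, 0]) cube([90, 90, 1181]);
translate([1976, 118, 0]) cube([90, 90, 1181]);
translate([335, 118, 214]) cube([1641, 90, 60]);
translate([335, 118, 858]) cube([1641, 90, 60]);
translate([399, 208, 118]) cube([79, 25, 1114]);
translate([542, 208, 118]) cube([79, 25, 1114]);
translate([685, 208, 118]) cube([79, 25, 1114]);
translate([828, 208, 118]) cube([79, 25, 1114]);
translate([971, 208, 118]) cube([79, 25, 1114]);
translate([1114, 208, 118]) cube([79, 25, 1114]);
translate([1257, 208, 118]) cube([79, 25, 1114]);
translate([1400, 208, 118]) cube([79, 25, 1114]);
translate([1543, 208, 118]) cube([79, 25, 1114]);
translate([1686, 208, 118]) cube([79, 25, 1114]);
translate([1829, 208, 118]) cube([79, 25, 1114]);


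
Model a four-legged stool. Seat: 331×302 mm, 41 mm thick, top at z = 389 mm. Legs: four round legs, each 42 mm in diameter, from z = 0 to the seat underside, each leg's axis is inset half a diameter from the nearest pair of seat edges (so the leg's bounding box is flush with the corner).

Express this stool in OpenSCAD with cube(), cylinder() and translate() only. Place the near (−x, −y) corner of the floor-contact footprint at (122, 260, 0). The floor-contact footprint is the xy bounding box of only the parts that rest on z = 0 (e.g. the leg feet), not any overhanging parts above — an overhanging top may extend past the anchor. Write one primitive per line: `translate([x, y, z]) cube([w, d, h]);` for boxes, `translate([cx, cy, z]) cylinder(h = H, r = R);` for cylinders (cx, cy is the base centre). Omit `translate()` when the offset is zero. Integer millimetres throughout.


translate([122, 260, 348]) cube([331, 302, 41]);
translate([143, 281, 0]) cylinder(h = 348, r = 21);
translate([432, 281, 0]) cylinder(h = 348, r = 21);
translate([143, 541, 0]) cylinder(h = 348, r = 21);
translate([432, 541, 0]) cylinder(h = 348, r = 21);


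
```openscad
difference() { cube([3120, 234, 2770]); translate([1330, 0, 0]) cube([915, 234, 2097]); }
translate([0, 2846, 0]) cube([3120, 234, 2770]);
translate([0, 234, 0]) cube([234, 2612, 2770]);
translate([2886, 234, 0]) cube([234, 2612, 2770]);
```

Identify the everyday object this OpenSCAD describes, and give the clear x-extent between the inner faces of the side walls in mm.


A single room. The interior width is 2652 mm.

Four walls enclosing a rectangle with a door in the front wall — a room. Outside width 3120 minus two 234 mm walls gives 2652 mm.


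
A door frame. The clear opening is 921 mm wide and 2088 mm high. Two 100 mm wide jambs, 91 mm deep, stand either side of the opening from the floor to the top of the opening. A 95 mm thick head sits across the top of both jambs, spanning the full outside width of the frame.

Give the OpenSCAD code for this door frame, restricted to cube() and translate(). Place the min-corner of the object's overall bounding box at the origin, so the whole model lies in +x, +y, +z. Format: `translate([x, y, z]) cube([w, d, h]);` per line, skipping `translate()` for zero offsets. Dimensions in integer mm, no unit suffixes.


cube([100, 91, 2088]);
translate([1021, 0, 0]) cube([100, 91, 2088]);
translate([0, 0, 2088]) cube([1121, 91, 95]);


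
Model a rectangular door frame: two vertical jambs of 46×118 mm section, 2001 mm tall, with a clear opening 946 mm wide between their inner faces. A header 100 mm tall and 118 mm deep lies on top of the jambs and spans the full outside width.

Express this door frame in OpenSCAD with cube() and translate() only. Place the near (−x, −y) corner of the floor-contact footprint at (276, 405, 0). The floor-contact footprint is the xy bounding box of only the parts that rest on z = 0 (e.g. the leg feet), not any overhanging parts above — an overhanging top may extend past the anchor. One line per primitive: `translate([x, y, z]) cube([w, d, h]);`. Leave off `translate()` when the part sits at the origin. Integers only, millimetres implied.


translate([276, 405, 0]) cube([46, 118, 2001]);
translate([1268, 405, 0]) cube([46, 118, 2001]);
translate([276, 405, 2001]) cube([1038, 118, 100]);


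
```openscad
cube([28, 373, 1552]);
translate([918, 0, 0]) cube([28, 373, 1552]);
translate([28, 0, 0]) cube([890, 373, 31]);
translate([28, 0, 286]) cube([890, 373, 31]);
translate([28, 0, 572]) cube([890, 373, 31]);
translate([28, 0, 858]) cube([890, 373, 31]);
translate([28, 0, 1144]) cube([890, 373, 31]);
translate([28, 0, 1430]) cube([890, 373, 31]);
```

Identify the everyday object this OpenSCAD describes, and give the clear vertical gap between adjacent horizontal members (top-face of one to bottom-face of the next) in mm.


A bookshelf. The clear shelf gap is 255 mm.

Two tall side panels with 6 horizontal boards between them — a bookshelf. The first two shelf undersides are at z = 0 and z = 286; with shelf thickness 31, the clear gap is 286 − 0 − 31 = 255 mm.


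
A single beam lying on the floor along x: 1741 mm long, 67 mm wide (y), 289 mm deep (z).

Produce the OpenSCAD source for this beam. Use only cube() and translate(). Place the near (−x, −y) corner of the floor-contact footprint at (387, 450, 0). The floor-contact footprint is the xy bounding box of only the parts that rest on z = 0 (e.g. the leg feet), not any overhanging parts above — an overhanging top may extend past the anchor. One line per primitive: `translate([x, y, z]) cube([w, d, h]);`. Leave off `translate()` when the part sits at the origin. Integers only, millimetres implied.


translate([387, 450, 0]) cube([1741, 67, 289]);


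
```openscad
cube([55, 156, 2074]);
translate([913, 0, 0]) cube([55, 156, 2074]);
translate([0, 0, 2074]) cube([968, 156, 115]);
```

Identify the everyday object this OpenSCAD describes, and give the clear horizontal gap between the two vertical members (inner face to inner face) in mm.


A door frame. The clear opening width is 858 mm.

Two 2074 mm tall posts with a header on top — a door frame. The left jamb is 55 mm wide at x = 0; the right jamb starts at x = 913. The clear opening is 913 − 55 = 858 mm.


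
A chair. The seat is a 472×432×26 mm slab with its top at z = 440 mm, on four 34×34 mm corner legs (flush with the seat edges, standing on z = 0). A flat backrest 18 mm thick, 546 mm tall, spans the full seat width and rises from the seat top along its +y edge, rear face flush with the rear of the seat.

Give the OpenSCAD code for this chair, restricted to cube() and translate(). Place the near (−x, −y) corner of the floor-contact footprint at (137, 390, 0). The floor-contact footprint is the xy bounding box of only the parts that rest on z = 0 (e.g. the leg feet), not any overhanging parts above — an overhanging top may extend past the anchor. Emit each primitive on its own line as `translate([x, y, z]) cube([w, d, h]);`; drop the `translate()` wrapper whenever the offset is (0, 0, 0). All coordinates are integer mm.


// leg_h = 440 - 26 = 414
translate([137, 390, 414]) cube([472, 432, 26]);
translate([137, 390, 0]) cube([34, 34, 414]);
translate([575, 390, 0]) cube([34, 34, 414]);
translate([137, 788, 0]) cube([34, 34, 414]);
translate([575, 788, 0]) cube([34, 34, 414]);
translate([137, 804, 440]) cube([472, 18, 546]);


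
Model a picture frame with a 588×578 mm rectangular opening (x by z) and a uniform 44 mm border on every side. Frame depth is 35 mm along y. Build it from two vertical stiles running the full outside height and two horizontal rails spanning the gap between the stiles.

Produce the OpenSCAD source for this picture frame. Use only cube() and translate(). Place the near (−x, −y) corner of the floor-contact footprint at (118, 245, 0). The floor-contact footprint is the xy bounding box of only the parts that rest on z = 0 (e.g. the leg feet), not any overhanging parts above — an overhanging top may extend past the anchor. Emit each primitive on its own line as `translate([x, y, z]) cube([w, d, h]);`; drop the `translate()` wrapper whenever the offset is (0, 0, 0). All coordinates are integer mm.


translate([118, 245, 0]) cube([44, 35, 666]);
translate([750, 245, 0]) cube([44, 35, 666]);
translate([162, 245, 0]) cube([588, 35, 44]);
translate([162, 245, 622]) cube([588, 35, 44]);


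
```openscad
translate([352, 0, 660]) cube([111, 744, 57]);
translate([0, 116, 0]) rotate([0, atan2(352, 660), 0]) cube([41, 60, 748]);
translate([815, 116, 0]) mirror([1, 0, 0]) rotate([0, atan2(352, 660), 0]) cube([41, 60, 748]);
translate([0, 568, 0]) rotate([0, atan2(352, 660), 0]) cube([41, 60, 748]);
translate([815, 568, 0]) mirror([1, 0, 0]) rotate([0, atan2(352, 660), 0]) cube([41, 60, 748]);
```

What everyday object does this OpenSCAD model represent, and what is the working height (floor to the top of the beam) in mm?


A sawhorse. The overall height is 717 mm.

A beam across two mirrored pairs of raked legs — a sawhorse. The beam's underside is at z = 660 (matching the legs' vertical rise in atan2(352, 660)) and the beam is 57 mm tall, so its top is at 660 + 57 = 717 mm. The raked legs top out at the beam's underside, so that is the highest point.


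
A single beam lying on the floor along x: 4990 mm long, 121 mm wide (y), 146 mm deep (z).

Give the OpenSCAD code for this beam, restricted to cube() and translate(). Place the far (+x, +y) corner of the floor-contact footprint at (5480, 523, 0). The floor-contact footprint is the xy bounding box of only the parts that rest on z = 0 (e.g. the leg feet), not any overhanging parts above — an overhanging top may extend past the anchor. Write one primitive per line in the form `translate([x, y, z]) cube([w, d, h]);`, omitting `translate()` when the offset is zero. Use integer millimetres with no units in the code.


translate([490, 402, 0]) cube([4990, 121, 146]);
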